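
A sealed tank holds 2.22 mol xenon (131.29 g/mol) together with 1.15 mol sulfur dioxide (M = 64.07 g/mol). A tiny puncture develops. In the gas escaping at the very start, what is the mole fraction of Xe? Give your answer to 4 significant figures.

0.5742

The effusion rate of species i is ∝ p_i/√M_i ∝ n_i/√M_i.
Mole fraction of Xe in the effusate = (n_Xe/√M_Xe) / (n_Xe/√M_Xe + n_SO₂/√M_SO₂)
= (2.22/√131.29) / (2.22/√131.29 + 1.15/√64.07) = 0.1937/(0.1937 + 0.1437) = 0.5742.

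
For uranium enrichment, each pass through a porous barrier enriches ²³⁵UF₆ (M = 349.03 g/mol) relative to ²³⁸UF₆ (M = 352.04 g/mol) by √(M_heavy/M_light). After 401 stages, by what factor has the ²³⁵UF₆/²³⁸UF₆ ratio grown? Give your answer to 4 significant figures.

5.594

Each stage multiplies the ratio by α = √(352.04/349.03), so after 401 stages the overall factor is α^401 = (352.04/349.03)^(401/2).
= 1.00862^(401/2) = 5.594.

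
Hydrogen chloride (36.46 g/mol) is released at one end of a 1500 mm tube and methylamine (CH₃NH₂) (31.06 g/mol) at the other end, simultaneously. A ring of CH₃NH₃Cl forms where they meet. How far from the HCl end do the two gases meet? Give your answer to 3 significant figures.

The fronts meet when d_HCl + d_CH₃NH₂ = L with d_HCl/d_CH₃NH₂ = √(M_CH₃NH₂/M_HCl) (Graham's law). Here √(M_CH₃NH₂/M_HCl) = √(31.06/36.46) = 0.9230.
With d_HCl + d_CH₃NH₂ = 1500 mm, d_CH₃NH₂ = 1500/(1 + 0.9230) = 780.0 mm.
d_HCl = 1500 − 780.0 = 720 mm.

720 mm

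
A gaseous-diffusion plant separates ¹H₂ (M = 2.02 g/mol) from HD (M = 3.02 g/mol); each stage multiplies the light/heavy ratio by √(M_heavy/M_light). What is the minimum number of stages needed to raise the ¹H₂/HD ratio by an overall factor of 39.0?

19

With α = √(3.02/2.02) per stage, ln α = ½ ln(1.49505) = 0.2011.
Need α^N ≥ 39.0 ⇒ N ≥ ln(39.0) / ln α = 3.664 / 0.2011 = 18.22.
Minimum whole number of stages: N = 19.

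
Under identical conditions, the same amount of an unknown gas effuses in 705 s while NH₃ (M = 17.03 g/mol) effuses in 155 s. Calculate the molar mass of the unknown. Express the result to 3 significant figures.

By Graham's law, t_X/t_NH₃ = √(M_X/M_NH₃).
705/155 = 4.548 = √(M_X/17.03)
M_X = 17.03 × 4.548² = 17.03 × 20.69 = 352 g/mol

352 g/mol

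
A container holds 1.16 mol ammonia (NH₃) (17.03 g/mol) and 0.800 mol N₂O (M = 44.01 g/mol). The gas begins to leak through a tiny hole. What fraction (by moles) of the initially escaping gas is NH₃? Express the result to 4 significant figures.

0.6998

Rate_i ∝ x_i/√M_i (Graham's law weighted by mole fraction), so the effusate composition follows n_i/√M_i.
x_NH₃(eff) = (n_NH₃/√M_NH₃) / (n_NH₃/√M_NH₃ + n_N₂O/√M_N₂O)
= (1.16/√17.03) / (1.16/√17.03 + 0.800/√44.01) = 0.2811/(0.2811 + 0.1206) = 0.6998.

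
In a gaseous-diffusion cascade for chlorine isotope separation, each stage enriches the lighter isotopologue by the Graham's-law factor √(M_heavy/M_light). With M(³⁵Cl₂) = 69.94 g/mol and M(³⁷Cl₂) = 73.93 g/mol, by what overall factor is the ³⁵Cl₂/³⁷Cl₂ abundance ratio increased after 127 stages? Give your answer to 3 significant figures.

Each stage multiplies the ratio by α = √(73.93/69.94), so after 127 stages the overall factor is α^127 = (73.93/69.94)^(127/2).
= 1.05705^(127/2) = 33.9.

33.9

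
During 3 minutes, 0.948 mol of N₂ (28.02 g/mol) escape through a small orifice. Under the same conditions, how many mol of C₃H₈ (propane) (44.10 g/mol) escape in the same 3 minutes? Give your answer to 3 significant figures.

Since effusion rate ∝ 1/√M, rate_C₃H₈/rate_N₂ = √(M_N₂/M_C₃H₈) = √(28.02/44.10) = √0.6354 = 0.7971.
So the amount for C₃H₈ is 0.948 × 0.7971 = 0.756 mol.

0.756 mol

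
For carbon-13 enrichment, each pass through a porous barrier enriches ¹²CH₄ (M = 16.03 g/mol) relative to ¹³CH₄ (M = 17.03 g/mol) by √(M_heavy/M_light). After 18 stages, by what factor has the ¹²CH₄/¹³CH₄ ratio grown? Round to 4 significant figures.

1.724

The single-stage factor is √(M_heavy/M_light), so 18 stages give [√(17.03/16.03)]^18 = (17.03/16.03)^(18/2).
= 1.06238^9 = 1.724.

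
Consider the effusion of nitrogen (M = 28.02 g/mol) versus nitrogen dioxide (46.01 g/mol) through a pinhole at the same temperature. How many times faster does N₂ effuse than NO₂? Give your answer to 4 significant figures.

1.281

Since effusion rate ∝ 1/√M, rate_N₂/rate_NO₂ = √(M_NO₂/M_N₂) = √(46.01/28.02) = √1.642 = 1.281.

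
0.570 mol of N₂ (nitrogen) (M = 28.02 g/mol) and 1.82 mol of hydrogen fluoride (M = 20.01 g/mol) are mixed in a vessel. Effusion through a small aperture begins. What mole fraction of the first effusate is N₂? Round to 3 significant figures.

0.209

Rate_i ∝ x_i/√M_i (Graham's law weighted by mole fraction), so the effusate composition follows n_i/√M_i.
Mole fraction of N₂ in the effusate = (n_N₂/√M_N₂) / (n_N₂/√M_N₂ + n_HF/√M_HF)
= (0.570/√28.02) / (0.570/√28.02 + 1.82/√20.01) = 0.1077/(0.1077 + 0.4069) = 0.209.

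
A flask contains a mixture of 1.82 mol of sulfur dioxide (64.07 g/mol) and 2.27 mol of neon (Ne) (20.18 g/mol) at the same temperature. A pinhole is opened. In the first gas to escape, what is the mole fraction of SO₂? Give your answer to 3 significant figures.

The effusion rate of species i is ∝ p_i/√M_i ∝ n_i/√M_i.
Mole fraction of SO₂ in the effusate = (n_SO₂/√M_SO₂) / (n_SO₂/√M_SO₂ + n_Ne/√M_Ne)
= (1.82/√64.07) / (1.82/√64.07 + 2.27/√20.18) = 0.2274/(0.2274 + 0.5053) = 0.310.

0.310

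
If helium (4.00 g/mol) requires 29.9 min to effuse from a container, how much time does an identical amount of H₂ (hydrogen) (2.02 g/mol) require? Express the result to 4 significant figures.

By Graham's law, t_H₂/t_He = √(M_H₂/M_He) = √(2.02/4.00) = √0.5050 = 0.7106.
So the time for H₂ is 29.9 × 0.7106 = 21.25 min.

21.25 min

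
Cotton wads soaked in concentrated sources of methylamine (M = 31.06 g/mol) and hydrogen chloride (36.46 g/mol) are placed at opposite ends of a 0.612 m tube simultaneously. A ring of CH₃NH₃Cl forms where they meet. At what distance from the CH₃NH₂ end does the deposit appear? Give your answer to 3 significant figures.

0.318 m

The fronts meet when d_CH₃NH₂ + d_HCl = L with d_CH₃NH₂/d_HCl = √(M_HCl/M_CH₃NH₂) (Graham's law). Here √(M_HCl/M_CH₃NH₂) = √(36.46/31.06) = 1.083.
With d_CH₃NH₂ + d_HCl = 0.612 m, d_HCl = 0.612/(1 + 1.083) = 0.2937 m.
d_CH₃NH₂ = 0.612 − 0.2937 = 0.318 m.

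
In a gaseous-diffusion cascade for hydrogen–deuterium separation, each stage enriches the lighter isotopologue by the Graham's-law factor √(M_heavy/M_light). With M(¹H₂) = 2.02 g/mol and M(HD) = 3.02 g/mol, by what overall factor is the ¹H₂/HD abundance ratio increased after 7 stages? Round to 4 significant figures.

After 7 stages the ratio has grown by (√(3.02/2.02))^7 = (3.02/2.02)^(7/2).
= 1.49505^(7/2) = 4.086.

4.086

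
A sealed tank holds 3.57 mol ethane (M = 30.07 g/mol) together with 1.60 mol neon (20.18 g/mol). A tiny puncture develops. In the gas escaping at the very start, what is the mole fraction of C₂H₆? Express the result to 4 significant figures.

0.6464

Each component's effusion rate ∝ (its partial pressure)·(1/√M) ∝ n_i/√M_i.
x_C₂H₆(eff) = (n_C₂H₆/√M_C₂H₆) / (n_C₂H₆/√M_C₂H₆ + n_Ne/√M_Ne)
= (3.57/√30.07) / (3.57/√30.07 + 1.60/√20.18) = 0.6510/(0.6510 + 0.3562) = 0.6464.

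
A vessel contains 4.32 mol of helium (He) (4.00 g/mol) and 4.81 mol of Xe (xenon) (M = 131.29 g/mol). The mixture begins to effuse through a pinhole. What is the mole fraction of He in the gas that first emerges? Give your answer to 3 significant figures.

Effusion rate of each component ∝ n_i/√M_i (partial pressure × 1/√M).
Mole fraction of He in the effusate = (n_He/√M_He) / (n_He/√M_He + n_Xe/√M_Xe)
= (4.32/√4.00) / (4.32/√4.00 + 4.81/√131.29) = 2.160/(2.160 + 0.4198) = 0.837.

0.837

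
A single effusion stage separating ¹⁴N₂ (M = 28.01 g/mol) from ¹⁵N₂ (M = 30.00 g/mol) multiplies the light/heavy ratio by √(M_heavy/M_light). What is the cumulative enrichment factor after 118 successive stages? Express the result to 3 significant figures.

57.4

Each stage multiplies the ratio by α = √(30.00/28.01), so after 118 stages the overall factor is α^118 = (30.00/28.01)^(118/2).
= 1.07105^59 = 57.4.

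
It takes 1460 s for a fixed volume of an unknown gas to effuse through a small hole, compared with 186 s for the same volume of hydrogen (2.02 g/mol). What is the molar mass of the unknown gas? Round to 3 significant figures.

Since effusion rate ∝ 1/√M, t_X/t_H₂ = √(M_X/M_H₂).
1460/186 = 7.849 = √(M_X/2.02)
M_X = 2.02 × 7.849² = 2.02 × 61.61 = 124 g/mol

124 g/mol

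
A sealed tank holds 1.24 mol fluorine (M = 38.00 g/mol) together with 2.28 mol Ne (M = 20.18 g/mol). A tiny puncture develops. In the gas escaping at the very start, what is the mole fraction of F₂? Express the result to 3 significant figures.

Effusion rate of each component ∝ n_i/√M_i (partial pressure × 1/√M).
x_F₂(eff) = (n_F₂/√M_F₂) / (n_F₂/√M_F₂ + n_Ne/√M_Ne)
= (1.24/√38.00) / (1.24/√38.00 + 2.28/√20.18) = 0.2012/(0.2012 + 0.5075) = 0.284.

0.284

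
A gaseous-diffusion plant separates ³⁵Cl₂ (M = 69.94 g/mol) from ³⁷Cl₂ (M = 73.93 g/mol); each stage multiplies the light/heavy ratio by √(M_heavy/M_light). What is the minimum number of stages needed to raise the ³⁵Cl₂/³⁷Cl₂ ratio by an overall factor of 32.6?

126

Per stage α = (73.93/69.94)^(1/2) = 1.05705^0.5, giving ln α = 0.02774.
Need α^N ≥ 32.6 ⇒ N ≥ ln(32.6) / ln α = 3.484 / 0.02774 = 125.60.
Rounding up, N = 126 stages.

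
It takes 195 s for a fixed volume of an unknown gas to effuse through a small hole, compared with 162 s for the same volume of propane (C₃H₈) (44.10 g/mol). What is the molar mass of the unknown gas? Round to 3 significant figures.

Using Graham's law: t_X/t_C₃H₈ = √(M_X/M_C₃H₈).
195/162 = 1.204 = √(M_X/44.10)
M_X = 44.10 × 1.204² = 44.10 × 1.449 = 63.9 g/mol

63.9 g/mol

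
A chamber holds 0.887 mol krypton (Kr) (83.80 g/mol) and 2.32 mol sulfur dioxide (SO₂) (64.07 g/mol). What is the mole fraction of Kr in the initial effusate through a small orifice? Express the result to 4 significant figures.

Effusion rate of each component ∝ n_i/√M_i (partial pressure × 1/√M).
So x_Kr in the escaping gas = (n_Kr/√M_Kr) / Σ(n_i/√M_i)
= (0.887/√83.80) / (0.887/√83.80 + 2.32/√64.07) = 0.09690/(0.09690 + 0.2898) = 0.2505.

0.2505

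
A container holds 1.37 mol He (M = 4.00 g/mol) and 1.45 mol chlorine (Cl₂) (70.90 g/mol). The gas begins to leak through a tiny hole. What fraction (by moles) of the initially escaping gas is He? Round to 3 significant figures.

Effusion rate of each component ∝ n_i/√M_i (partial pressure × 1/√M).
So x_He in the escaping gas = (n_He/√M_He) / Σ(n_i/√M_i)
= (1.37/√4.00) / (1.37/√4.00 + 1.45/√70.90) = 0.6850/(0.6850 + 0.1722) = 0.799.

0.799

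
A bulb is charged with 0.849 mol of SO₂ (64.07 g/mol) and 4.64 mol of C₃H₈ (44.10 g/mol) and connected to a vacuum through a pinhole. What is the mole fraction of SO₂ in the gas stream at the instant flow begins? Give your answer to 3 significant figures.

Rate_i ∝ x_i/√M_i (Graham's law weighted by mole fraction), so the effusate composition follows n_i/√M_i.
Mole fraction of SO₂ in the effusate = (n_SO₂/√M_SO₂) / (n_SO₂/√M_SO₂ + n_C₃H₈/√M_C₃H₈)
= (0.849/√64.07) / (0.849/√64.07 + 4.64/√44.10) = 0.1061/(0.1061 + 0.6987) = 0.132.

0.132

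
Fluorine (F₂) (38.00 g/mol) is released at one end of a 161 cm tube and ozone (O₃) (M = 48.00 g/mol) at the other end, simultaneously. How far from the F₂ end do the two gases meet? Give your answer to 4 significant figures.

85.20 cm

The fronts meet when d_F₂ + d_O₃ = L with d_F₂/d_O₃ = √(M_O₃/M_F₂) (Graham's law). Here √(M_O₃/M_F₂) = √(48.00/38.00) = 1.124.
With d_F₂ + d_O₃ = 161 cm, d_O₃ = 161/(1 + 1.124) = 75.80 cm.
d_F₂ = 161 − 75.80 = 85.20 cm.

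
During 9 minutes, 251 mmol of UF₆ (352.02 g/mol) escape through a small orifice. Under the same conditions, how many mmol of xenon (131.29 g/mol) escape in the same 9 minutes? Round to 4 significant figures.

Since effusion rate ∝ 1/√M, rate_Xe/rate_UF₆ = √(M_UF₆/M_Xe) = √(352.02/131.29) = √2.681 = 1.637.
So the amount for Xe is 251 × 1.637 = 411.0 mmol.

411.0 mmol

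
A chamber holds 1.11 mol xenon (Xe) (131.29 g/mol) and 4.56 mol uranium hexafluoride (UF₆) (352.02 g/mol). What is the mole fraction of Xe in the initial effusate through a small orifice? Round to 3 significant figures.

The effusion rate of species i is ∝ p_i/√M_i ∝ n_i/√M_i.
So x_Xe in the escaping gas = (n_Xe/√M_Xe) / Σ(n_i/√M_i)
= (1.11/√131.29) / (1.11/√131.29 + 4.56/√352.02) = 0.09687/(0.09687 + 0.2430) = 0.285.

0.285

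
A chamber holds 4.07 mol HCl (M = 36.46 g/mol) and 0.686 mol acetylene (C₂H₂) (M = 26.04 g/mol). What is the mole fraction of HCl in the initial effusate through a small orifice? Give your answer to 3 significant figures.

The effusion rate of species i is ∝ p_i/√M_i ∝ n_i/√M_i.
x_HCl(eff) = (n_HCl/√M_HCl) / (n_HCl/√M_HCl + n_C₂H₂/√M_C₂H₂)
= (4.07/√36.46) / (4.07/√36.46 + 0.686/√26.04) = 0.6740/(0.6740 + 0.1344) = 0.834.

0.834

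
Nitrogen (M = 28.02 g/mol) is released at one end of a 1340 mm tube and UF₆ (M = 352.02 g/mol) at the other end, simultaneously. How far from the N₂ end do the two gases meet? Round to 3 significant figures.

Graham's law gives d_N₂/d_UF₆ = rate_N₂/rate_UF₆ = √(M_UF₆/M_N₂) = √(352.02/28.02) = 3.544.
With d_N₂ + d_UF₆ = 1340 mm, d_UF₆ = 1340/(1 + 3.544) = 294.9 mm.
d_N₂ = 1340 − 294.9 = 1050 mm.

1050 mm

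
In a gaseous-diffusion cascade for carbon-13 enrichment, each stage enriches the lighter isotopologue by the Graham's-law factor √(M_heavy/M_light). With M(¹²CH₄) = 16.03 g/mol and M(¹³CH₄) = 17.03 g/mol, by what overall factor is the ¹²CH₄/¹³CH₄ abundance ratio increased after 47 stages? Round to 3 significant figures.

Overall factor = α^47 with α = √(17.03/16.03), i.e. (17.03/16.03)^(47/2).
= 1.06238^(47/2) = 4.15.

4.15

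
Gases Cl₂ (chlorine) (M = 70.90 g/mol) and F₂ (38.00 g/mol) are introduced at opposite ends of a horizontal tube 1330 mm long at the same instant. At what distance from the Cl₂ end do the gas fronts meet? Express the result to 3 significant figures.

The fronts meet when d_Cl₂ + d_F₂ = L with d_Cl₂/d_F₂ = √(M_F₂/M_Cl₂) (Graham's law). Here √(M_F₂/M_Cl₂) = √(38.00/70.90) = 0.7321.
With d_Cl₂ + d_F₂ = 1330 mm, d_F₂ = 1330/(1 + 0.7321) = 767.9 mm.
d_Cl₂ = 1330 − 767.9 = 562 mm.

562 mm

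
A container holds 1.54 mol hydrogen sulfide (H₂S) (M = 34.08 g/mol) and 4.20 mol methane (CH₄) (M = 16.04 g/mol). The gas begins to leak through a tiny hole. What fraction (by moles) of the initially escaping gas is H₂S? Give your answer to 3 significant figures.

0.201

The effusion rate of species i is ∝ p_i/√M_i ∝ n_i/√M_i.
x_H₂S(eff) = (n_H₂S/√M_H₂S) / (n_H₂S/√M_H₂S + n_CH₄/√M_CH₄)
= (1.54/√34.08) / (1.54/√34.08 + 4.20/√16.04) = 0.2638/(0.2638 + 1.049) = 0.201.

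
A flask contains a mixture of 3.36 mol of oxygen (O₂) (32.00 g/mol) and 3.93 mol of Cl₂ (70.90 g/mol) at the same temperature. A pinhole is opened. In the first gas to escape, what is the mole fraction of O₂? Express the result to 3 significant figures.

Effusion rate of each component ∝ n_i/√M_i (partial pressure × 1/√M).
Mole fraction of O₂ in the effusate = (n_O₂/√M_O₂) / (n_O₂/√M_O₂ + n_Cl₂/√M_Cl₂)
= (3.36/√32.00) / (3.36/√32.00 + 3.93/√70.90) = 0.5940/(0.5940 + 0.4667) = 0.560.

0.560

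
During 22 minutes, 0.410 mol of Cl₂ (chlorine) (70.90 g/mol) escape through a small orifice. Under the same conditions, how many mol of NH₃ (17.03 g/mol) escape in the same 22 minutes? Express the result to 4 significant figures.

0.8366 mol

By Graham's law, rate_NH₃/rate_Cl₂ = √(M_Cl₂/M_NH₃) = √(70.90/17.03) = √4.163 = 2.040.
So the amount for NH₃ is 0.410 × 2.040 = 0.8366 mol.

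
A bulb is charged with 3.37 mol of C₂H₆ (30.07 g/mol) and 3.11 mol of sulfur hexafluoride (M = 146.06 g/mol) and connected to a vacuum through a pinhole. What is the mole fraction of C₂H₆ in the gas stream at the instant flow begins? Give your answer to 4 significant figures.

The effusion rate of species i is ∝ p_i/√M_i ∝ n_i/√M_i.
Mole fraction of C₂H₆ in the effusate = (n_C₂H₆/√M_C₂H₆) / (n_C₂H₆/√M_C₂H₆ + n_SF₆/√M_SF₆)
= (3.37/√30.07) / (3.37/√30.07 + 3.11/√146.06) = 0.6146/(0.6146 + 0.2573) = 0.7049.

0.7049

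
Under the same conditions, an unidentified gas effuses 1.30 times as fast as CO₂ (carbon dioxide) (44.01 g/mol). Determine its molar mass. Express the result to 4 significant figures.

Since effusion rate ∝ 1/√M, rate_X/rate_CO₂ = √(M_CO₂/M_X).
1.30 = √(44.01/M_X)
M_X = 44.01 / 1.30² = 44.01 / 1.690 = 26.04 g/mol

26.04 g/mol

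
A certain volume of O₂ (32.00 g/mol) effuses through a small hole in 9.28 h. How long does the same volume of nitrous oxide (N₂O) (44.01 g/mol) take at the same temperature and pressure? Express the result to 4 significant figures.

By Graham's law, t_N₂O/t_O₂ = √(M_N₂O/M_O₂) = √(44.01/32.00) = √1.375 = 1.173.
So the time for N₂O is 9.28 × 1.173 = 10.88 h.

10.88 h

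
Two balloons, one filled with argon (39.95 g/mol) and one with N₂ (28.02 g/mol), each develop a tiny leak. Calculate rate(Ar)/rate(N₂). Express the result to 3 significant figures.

Since effusion rate ∝ 1/√M, rate_Ar/rate_N₂ = √(M_N₂/M_Ar) = √(28.02/39.95) = √0.7014 = 0.837.

0.837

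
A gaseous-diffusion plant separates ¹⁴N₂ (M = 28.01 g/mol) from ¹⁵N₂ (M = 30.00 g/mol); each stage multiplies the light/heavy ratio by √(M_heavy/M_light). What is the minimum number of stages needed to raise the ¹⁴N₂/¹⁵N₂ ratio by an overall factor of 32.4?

Single-stage factor α = √(30.00/28.01), so ln α = ½ ln(1.07105) = 0.03432.
Need α^N ≥ 32.4 ⇒ N ≥ ln(32.4) / ln α = 3.478 / 0.03432 = 101.35.
Minimum whole number of stages: N = 102.

102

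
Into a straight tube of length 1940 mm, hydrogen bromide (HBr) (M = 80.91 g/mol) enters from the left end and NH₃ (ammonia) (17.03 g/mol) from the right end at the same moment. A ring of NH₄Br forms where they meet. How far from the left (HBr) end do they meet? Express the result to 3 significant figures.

Graham's law gives d_HBr/d_NH₃ = rate_HBr/rate_NH₃ = √(M_NH₃/M_HBr) = √(17.03/80.91) = 0.4588.
With d_HBr + d_NH₃ = 1940 mm, d_NH₃ = 1940/(1 + 0.4588) = 1330 mm.
d_HBr = 1940 − 1330 = 610 mm.

610 mm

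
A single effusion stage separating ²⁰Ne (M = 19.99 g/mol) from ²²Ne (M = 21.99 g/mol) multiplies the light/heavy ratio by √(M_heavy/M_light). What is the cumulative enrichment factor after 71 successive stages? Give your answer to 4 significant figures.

29.52

After 71 stages the ratio has grown by (√(21.99/19.99))^71 = (21.99/19.99)^(71/2).
= 1.10005^(71/2) = 29.52.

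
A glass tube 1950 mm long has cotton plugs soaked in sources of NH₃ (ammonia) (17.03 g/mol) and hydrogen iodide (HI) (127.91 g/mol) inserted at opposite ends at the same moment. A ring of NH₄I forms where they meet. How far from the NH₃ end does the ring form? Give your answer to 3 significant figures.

1430 mm

The fronts meet when d_NH₃ + d_HI = L with d_NH₃/d_HI = √(M_HI/M_NH₃) (Graham's law). Here √(M_HI/M_NH₃) = √(127.91/17.03) = 2.741.
With d_NH₃ + d_HI = 1950 mm, d_HI = 1950/(1 + 2.741) = 521.3 mm.
d_NH₃ = 1950 − 521.3 = 1430 mm.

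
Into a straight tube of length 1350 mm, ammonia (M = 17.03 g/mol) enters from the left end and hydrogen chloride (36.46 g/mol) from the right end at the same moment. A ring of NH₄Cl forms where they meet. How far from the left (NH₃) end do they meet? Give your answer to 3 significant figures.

Distances travelled in equal time are proportional to diffusion rates, so d_NH₃/d_HCl = √(M_HCl/M_NH₃) = √(36.46/17.03) = 1.463.
With d_NH₃ + d_HCl = 1350 mm, d_HCl = 1350/(1 + 1.463) = 548.1 mm.
d_NH₃ = 1350 − 548.1 = 802 mm.

802 mm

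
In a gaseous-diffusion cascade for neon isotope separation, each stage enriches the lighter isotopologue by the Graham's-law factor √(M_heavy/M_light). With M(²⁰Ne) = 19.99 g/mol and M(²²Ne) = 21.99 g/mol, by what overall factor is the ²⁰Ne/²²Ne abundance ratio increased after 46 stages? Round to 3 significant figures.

Each stage multiplies the ratio by α = √(21.99/19.99), so after 46 stages the overall factor is α^46 = (21.99/19.99)^(46/2).
= 1.10005^23 = 8.96.

8.96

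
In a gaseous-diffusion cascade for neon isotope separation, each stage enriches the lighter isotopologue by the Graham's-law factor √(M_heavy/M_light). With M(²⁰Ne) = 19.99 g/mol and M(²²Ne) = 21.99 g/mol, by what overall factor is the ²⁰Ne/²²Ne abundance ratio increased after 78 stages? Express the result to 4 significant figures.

41.22

After 78 stages the ratio has grown by (√(21.99/19.99))^78 = (21.99/19.99)^(78/2).
= 1.10005^39 = 41.22.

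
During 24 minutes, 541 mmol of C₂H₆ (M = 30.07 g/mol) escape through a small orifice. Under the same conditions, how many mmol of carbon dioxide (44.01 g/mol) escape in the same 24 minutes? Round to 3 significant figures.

447 mmol

From Graham's law, rate_CO₂/rate_C₂H₆ = √(M_C₂H₆/M_CO₂) = √(30.07/44.01) = √0.6833 = 0.8266.
So the amount for CO₂ is 541 × 0.8266 = 447 mmol.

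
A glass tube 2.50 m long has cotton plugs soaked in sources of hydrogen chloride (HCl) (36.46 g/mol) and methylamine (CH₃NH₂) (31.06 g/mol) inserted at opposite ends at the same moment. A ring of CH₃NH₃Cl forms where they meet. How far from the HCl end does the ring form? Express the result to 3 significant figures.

1.20 m

Distances travelled in equal time are proportional to diffusion rates, so d_HCl/d_CH₃NH₂ = √(M_CH₃NH₂/M_HCl) = √(31.06/36.46) = 0.9230.
With d_HCl + d_CH₃NH₂ = 2.50 m, d_CH₃NH₂ = 2.50/(1 + 0.9230) = 1.300 m.
d_HCl = 2.50 − 1.300 = 1.20 m.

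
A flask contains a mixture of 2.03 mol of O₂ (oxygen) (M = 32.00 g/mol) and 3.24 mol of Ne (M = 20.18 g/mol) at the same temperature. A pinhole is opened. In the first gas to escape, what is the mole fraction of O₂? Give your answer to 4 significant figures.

The effusion rate of species i is ∝ p_i/√M_i ∝ n_i/√M_i.
Mole fraction of O₂ in the effusate = (n_O₂/√M_O₂) / (n_O₂/√M_O₂ + n_Ne/√M_Ne)
= (2.03/√32.00) / (2.03/√32.00 + 3.24/√20.18) = 0.3589/(0.3589 + 0.7212) = 0.3322.

0.3322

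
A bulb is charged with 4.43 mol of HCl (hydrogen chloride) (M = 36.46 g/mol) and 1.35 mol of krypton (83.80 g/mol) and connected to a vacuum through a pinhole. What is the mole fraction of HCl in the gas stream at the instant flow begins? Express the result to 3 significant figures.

0.833

The effusion rate of species i is ∝ p_i/√M_i ∝ n_i/√M_i.
Mole fraction of HCl in the effusate = (n_HCl/√M_HCl) / (n_HCl/√M_HCl + n_Kr/√M_Kr)
= (4.43/√36.46) / (4.43/√36.46 + 1.35/√83.80) = 0.7337/(0.7337 + 0.1475) = 0.833.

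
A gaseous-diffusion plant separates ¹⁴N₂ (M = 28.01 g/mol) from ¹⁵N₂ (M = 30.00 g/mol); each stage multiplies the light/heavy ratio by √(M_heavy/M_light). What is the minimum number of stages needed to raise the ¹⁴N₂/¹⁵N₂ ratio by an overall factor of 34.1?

103

Per stage α = (30.00/28.01)^(1/2) = 1.07105^0.5, giving ln α = 0.03432.
Need α^N ≥ 34.1 ⇒ N ≥ ln(34.1) / ln α = 3.529 / 0.03432 = 102.84.
So at least 103 stages are needed.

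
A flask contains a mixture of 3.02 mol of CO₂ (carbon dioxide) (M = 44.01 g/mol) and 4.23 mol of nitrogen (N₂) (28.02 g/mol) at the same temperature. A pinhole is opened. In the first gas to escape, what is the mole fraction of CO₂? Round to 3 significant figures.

0.363

The effusion rate of species i is ∝ p_i/√M_i ∝ n_i/√M_i.
x_CO₂(eff) = (n_CO₂/√M_CO₂) / (n_CO₂/√M_CO₂ + n_N₂/√M_N₂)
= (3.02/√44.01) / (3.02/√44.01 + 4.23/√28.02) = 0.4552/(0.4552 + 0.7991) = 0.363.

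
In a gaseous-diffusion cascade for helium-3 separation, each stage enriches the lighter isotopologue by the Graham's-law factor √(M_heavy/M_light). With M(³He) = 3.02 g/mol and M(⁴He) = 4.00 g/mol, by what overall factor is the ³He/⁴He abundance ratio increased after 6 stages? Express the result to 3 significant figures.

2.32

The single-stage factor is √(M_heavy/M_light), so 6 stages give [√(4.00/3.02)]^6 = (4.00/3.02)^(6/2).
= 1.32450^3 = 2.32.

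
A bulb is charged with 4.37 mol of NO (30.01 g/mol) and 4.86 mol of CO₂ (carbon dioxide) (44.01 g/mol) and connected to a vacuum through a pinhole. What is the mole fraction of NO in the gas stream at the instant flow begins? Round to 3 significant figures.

0.521

The effusion rate of species i is ∝ p_i/√M_i ∝ n_i/√M_i.
So x_NO in the escaping gas = (n_NO/√M_NO) / Σ(n_i/√M_i)
= (4.37/√30.01) / (4.37/√30.01 + 4.86/√44.01) = 0.7977/(0.7977 + 0.7326) = 0.521.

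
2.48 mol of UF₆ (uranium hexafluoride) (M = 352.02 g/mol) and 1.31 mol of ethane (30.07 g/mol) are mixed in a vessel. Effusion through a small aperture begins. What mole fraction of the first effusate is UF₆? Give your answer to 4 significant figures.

0.3562

Each component's effusion rate ∝ (its partial pressure)·(1/√M) ∝ n_i/√M_i.
Mole fraction of UF₆ in the effusate = (n_UF₆/√M_UF₆) / (n_UF₆/√M_UF₆ + n_C₂H₆/√M_C₂H₆)
= (2.48/√352.02) / (2.48/√352.02 + 1.31/√30.07) = 0.1322/(0.1322 + 0.2389) = 0.3562.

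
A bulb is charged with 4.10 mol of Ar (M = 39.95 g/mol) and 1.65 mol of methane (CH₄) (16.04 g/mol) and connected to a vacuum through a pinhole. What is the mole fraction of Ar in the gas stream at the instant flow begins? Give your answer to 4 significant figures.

The effusion rate of species i is ∝ p_i/√M_i ∝ n_i/√M_i.
So x_Ar in the escaping gas = (n_Ar/√M_Ar) / Σ(n_i/√M_i)
= (4.10/√39.95) / (4.10/√39.95 + 1.65/√16.04) = 0.6487/(0.6487 + 0.4120) = 0.6116.

0.6116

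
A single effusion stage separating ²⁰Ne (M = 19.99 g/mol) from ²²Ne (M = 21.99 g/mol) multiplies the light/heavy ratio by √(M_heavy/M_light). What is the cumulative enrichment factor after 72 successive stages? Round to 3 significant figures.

31.0

Overall factor = α^72 with α = √(21.99/19.99), i.e. (21.99/19.99)^(72/2).
= 1.10005^36 = 31.0.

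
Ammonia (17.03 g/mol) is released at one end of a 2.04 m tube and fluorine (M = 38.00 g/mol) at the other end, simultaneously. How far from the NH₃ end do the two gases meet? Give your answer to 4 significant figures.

1.222 m

In equal time, each gas travels a distance ∝ its rate ∝ 1/√M, so d_NH₃/d_F₂ = √(M_F₂/M_NH₃) = √(38.00/17.03) = 1.494.
With d_NH₃ + d_F₂ = 2.04 m, d_F₂ = 2.04/(1 + 1.494) = 0.8180 m.
d_NH₃ = 2.04 − 0.8180 = 1.222 m.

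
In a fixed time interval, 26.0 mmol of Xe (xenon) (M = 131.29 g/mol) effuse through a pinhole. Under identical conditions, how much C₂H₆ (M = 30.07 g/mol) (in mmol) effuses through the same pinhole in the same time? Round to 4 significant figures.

Graham's law gives rate_C₂H₆/rate_Xe = √(M_Xe/M_C₂H₆) = √(131.29/30.07) = √4.366 = 2.090.
So the amount for C₂H₆ is 26.0 × 2.090 = 54.33 mmol.

54.33 mmol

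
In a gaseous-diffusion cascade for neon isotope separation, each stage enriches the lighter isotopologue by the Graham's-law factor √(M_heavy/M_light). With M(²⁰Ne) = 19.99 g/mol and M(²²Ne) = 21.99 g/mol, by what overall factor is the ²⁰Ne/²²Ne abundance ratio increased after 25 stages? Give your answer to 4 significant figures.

3.293

The single-stage factor is √(M_heavy/M_light), so 25 stages give [√(21.99/19.99)]^25 = (21.99/19.99)^(25/2).
= 1.10005^(25/2) = 3.293.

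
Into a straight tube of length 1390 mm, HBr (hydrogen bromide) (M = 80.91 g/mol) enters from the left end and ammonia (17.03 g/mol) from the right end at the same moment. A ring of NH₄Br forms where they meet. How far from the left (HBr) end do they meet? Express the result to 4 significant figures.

437.2 mm

In equal time, each gas travels a distance ∝ its rate ∝ 1/√M, so d_HBr/d_NH₃ = √(M_NH₃/M_HBr) = √(17.03/80.91) = 0.4588.
With d_HBr + d_NH₃ = 1390 mm, d_NH₃ = 1390/(1 + 0.4588) = 952.8 mm.
d_HBr = 1390 − 952.8 = 437.2 mm.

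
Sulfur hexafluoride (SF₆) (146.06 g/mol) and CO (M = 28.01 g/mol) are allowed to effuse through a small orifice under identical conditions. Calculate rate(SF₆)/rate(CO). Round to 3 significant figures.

By Graham's law, rate_SF₆/rate_CO = √(M_CO/M_SF₆) = √(28.01/146.06) = √0.1918 = 0.438.

0.438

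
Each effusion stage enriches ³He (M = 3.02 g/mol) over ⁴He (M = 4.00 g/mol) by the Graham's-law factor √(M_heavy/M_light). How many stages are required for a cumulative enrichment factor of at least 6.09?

With α = √(4.00/3.02) per stage, ln α = ½ ln(1.32450) = 0.1405.
Need α^N ≥ 6.09 ⇒ N ≥ ln(6.09) / ln α = 1.807 / 0.1405 = 12.86.
Rounding up, N = 13 stages.

13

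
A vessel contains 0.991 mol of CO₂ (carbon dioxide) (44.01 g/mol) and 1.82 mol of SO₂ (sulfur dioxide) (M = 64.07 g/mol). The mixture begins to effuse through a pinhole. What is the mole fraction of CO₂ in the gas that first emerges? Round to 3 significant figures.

The effusion rate of species i is ∝ p_i/√M_i ∝ n_i/√M_i.
Mole fraction of CO₂ in the effusate = (n_CO₂/√M_CO₂) / (n_CO₂/√M_CO₂ + n_SO₂/√M_SO₂)
= (0.991/√44.01) / (0.991/√44.01 + 1.82/√64.07) = 0.1494/(0.1494 + 0.2274) = 0.396.

0.396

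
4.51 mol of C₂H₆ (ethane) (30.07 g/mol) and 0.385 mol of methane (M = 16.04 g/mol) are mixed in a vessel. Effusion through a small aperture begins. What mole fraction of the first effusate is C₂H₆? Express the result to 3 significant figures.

0.895

Rate_i ∝ x_i/√M_i (Graham's law weighted by mole fraction), so the effusate composition follows n_i/√M_i.
x_C₂H₆(eff) = (n_C₂H₆/√M_C₂H₆) / (n_C₂H₆/√M_C₂H₆ + n_CH₄/√M_CH₄)
= (4.51/√30.07) / (4.51/√30.07 + 0.385/√16.04) = 0.8225/(0.8225 + 0.09613) = 0.895.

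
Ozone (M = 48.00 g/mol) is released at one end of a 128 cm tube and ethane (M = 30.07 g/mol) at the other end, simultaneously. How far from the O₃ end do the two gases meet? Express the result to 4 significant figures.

56.55 cm

Distances travelled in equal time are proportional to diffusion rates, so d_O₃/d_C₂H₆ = √(M_C₂H₆/M_O₃) = √(30.07/48.00) = 0.7915.
With d_O₃ + d_C₂H₆ = 128 cm, d_C₂H₆ = 128/(1 + 0.7915) = 71.45 cm.
d_O₃ = 128 − 71.45 = 56.55 cm.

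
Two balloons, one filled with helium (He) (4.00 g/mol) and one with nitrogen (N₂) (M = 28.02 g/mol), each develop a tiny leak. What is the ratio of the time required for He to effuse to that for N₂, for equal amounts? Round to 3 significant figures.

By Graham's law, t_He/t_N₂ = √(M_He/M_N₂) = √(4.00/28.02) = √0.1428 = 0.378.

0.378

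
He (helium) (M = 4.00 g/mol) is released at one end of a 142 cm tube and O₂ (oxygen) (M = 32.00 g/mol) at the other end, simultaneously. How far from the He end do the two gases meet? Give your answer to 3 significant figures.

Distances travelled in equal time are proportional to diffusion rates, so d_He/d_O₂ = √(M_O₂/M_He) = √(32.00/4.00) = 2.828.
With d_He + d_O₂ = 142 cm, d_O₂ = 142/(1 + 2.828) = 37.09 cm.
d_He = 142 − 37.09 = 105 cm.

105 cm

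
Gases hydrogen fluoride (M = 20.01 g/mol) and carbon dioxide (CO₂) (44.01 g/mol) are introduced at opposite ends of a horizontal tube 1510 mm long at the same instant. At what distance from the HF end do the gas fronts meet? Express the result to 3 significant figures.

902 mm

In equal time, each gas travels a distance ∝ its rate ∝ 1/√M, so d_HF/d_CO₂ = √(M_CO₂/M_HF) = √(44.01/20.01) = 1.483.
With d_HF + d_CO₂ = 1510 mm, d_CO₂ = 1510/(1 + 1.483) = 608.1 mm.
d_HF = 1510 − 608.1 = 902 mm.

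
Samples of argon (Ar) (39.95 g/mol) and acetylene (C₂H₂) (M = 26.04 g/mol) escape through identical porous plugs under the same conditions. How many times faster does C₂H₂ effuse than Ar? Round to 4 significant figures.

Using Graham's law: rate_C₂H₂/rate_Ar = √(M_Ar/M_C₂H₂) = √(39.95/26.04) = √1.534 = 1.239.

1.239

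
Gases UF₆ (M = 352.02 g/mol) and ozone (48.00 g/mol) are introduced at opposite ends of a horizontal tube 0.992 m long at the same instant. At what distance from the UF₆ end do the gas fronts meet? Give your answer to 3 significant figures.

0.268 m

In equal time, each gas travels a distance ∝ its rate ∝ 1/√M, so d_UF₆/d_O₃ = √(M_O₃/M_UF₆) = √(48.00/352.02) = 0.3693.
With d_UF₆ + d_O₃ = 0.992 m, d_O₃ = 0.992/(1 + 0.3693) = 0.7245 m.
d_UF₆ = 0.992 − 0.7245 = 0.268 m.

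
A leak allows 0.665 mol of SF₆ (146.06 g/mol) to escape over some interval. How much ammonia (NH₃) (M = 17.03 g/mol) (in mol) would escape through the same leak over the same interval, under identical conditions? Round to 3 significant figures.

By Graham's law, rate_NH₃/rate_SF₆ = √(M_SF₆/M_NH₃) = √(146.06/17.03) = √8.577 = 2.929.
So the amount for NH₃ is 0.665 × 2.929 = 1.95 mol.

1.95 mol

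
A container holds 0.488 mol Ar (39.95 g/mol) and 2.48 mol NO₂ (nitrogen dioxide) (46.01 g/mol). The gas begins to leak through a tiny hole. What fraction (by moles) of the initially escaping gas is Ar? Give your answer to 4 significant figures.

The effusion rate of species i is ∝ p_i/√M_i ∝ n_i/√M_i.
So x_Ar in the escaping gas = (n_Ar/√M_Ar) / Σ(n_i/√M_i)
= (0.488/√39.95) / (0.488/√39.95 + 2.48/√46.01) = 0.07721/(0.07721 + 0.3656) = 0.1744.

0.1744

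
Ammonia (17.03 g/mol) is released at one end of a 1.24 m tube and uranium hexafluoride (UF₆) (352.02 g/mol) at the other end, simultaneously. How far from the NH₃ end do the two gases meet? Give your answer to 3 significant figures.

In equal time, each gas travels a distance ∝ its rate ∝ 1/√M, so d_NH₃/d_UF₆ = √(M_UF₆/M_NH₃) = √(352.02/17.03) = 4.546.
With d_NH₃ + d_UF₆ = 1.24 m, d_UF₆ = 1.24/(1 + 4.546) = 0.2236 m.
d_NH₃ = 1.24 − 0.2236 = 1.02 m.

1.02 m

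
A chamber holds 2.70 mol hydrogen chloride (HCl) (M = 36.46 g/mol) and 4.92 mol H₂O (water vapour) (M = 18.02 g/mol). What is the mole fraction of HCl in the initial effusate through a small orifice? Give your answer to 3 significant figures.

0.278

The effusion rate of species i is ∝ p_i/√M_i ∝ n_i/√M_i.
So x_HCl in the escaping gas = (n_HCl/√M_HCl) / Σ(n_i/√M_i)
= (2.70/√36.46) / (2.70/√36.46 + 4.92/√18.02) = 0.4472/(0.4472 + 1.159) = 0.278.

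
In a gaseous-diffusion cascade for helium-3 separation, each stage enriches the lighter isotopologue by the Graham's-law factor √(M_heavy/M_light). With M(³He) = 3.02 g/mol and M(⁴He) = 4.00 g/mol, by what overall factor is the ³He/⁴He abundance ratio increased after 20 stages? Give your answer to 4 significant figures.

16.62

Overall factor = α^20 with α = √(4.00/3.02), i.e. (4.00/3.02)^(20/2).
= 1.32450^10 = 16.62.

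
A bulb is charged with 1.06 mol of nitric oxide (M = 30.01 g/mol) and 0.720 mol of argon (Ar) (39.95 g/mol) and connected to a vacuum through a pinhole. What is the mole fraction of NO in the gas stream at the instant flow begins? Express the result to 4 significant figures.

Effusion rate of each component ∝ n_i/√M_i (partial pressure × 1/√M).
Mole fraction of NO in the effusate = (n_NO/√M_NO) / (n_NO/√M_NO + n_Ar/√M_Ar)
= (1.06/√30.01) / (1.06/√30.01 + 0.720/√39.95) = 0.1935/(0.1935 + 0.1139) = 0.6294.

0.6294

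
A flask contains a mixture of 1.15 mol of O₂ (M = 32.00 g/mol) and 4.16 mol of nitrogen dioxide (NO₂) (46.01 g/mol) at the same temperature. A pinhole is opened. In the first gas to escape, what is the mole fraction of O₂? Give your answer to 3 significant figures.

Each component's effusion rate ∝ (its partial pressure)·(1/√M) ∝ n_i/√M_i.
x_O₂(eff) = (n_O₂/√M_O₂) / (n_O₂/√M_O₂ + n_NO₂/√M_NO₂)
= (1.15/√32.00) / (1.15/√32.00 + 4.16/√46.01) = 0.2033/(0.2033 + 0.6133) = 0.249.

0.249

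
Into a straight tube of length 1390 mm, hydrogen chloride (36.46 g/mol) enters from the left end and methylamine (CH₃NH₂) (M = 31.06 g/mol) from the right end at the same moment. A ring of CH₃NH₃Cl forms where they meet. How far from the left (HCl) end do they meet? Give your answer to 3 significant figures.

667 mm

The fronts meet when d_HCl + d_CH₃NH₂ = L with d_HCl/d_CH₃NH₂ = √(M_CH₃NH₂/M_HCl) (Graham's law). Here √(M_CH₃NH₂/M_HCl) = √(31.06/36.46) = 0.9230.
With d_HCl + d_CH₃NH₂ = 1390 mm, d_CH₃NH₂ = 1390/(1 + 0.9230) = 722.8 mm.
d_HCl = 1390 − 722.8 = 667 mm.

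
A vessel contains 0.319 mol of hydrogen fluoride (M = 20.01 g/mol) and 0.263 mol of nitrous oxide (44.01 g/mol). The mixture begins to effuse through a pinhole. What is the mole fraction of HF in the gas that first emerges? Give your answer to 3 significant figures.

0.643

The effusion rate of species i is ∝ p_i/√M_i ∝ n_i/√M_i.
x_HF(eff) = (n_HF/√M_HF) / (n_HF/√M_HF + n_N₂O/√M_N₂O)
= (0.319/√20.01) / (0.319/√20.01 + 0.263/√44.01) = 0.07131/(0.07131 + 0.03964) = 0.643.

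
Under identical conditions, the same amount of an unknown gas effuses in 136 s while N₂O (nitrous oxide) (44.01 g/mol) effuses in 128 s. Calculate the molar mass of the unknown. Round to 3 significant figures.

Using Graham's law: t_X/t_N₂O = √(M_X/M_N₂O).
136/128 = 1.062 = √(M_X/44.01)
M_X = 44.01 × 1.062² = 44.01 × 1.129 = 49.7 g/mol

49.7 g/mol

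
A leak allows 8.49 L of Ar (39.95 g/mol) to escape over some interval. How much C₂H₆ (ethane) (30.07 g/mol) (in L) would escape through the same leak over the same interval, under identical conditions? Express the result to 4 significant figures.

Graham's law gives rate_C₂H₆/rate_Ar = √(M_Ar/M_C₂H₆) = √(39.95/30.07) = √1.329 = 1.153.
So the volume for C₂H₆ is 8.49 × 1.153 = 9.786 L.

9.786 L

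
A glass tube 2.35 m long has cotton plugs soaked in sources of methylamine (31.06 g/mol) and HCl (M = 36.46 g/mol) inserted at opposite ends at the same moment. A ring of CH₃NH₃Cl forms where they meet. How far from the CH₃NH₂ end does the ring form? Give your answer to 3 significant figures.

1.22 m

The fronts meet when d_CH₃NH₂ + d_HCl = L with d_CH₃NH₂/d_HCl = √(M_HCl/M_CH₃NH₂) (Graham's law). Here √(M_HCl/M_CH₃NH₂) = √(36.46/31.06) = 1.083.
With d_CH₃NH₂ + d_HCl = 2.35 m, d_HCl = 2.35/(1 + 1.083) = 1.128 m.
d_CH₃NH₂ = 2.35 − 1.128 = 1.22 m.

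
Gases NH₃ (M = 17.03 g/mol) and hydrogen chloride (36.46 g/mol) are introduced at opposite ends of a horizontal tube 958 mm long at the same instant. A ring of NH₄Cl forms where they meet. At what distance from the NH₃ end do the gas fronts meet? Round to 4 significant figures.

569.1 mm

The fronts meet when d_NH₃ + d_HCl = L with d_NH₃/d_HCl = √(M_HCl/M_NH₃) (Graham's law). Here √(M_HCl/M_NH₃) = √(36.46/17.03) = 1.463.
With d_NH₃ + d_HCl = 958 mm, d_HCl = 958/(1 + 1.463) = 388.9 mm.
d_NH₃ = 958 − 388.9 = 569.1 mm.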